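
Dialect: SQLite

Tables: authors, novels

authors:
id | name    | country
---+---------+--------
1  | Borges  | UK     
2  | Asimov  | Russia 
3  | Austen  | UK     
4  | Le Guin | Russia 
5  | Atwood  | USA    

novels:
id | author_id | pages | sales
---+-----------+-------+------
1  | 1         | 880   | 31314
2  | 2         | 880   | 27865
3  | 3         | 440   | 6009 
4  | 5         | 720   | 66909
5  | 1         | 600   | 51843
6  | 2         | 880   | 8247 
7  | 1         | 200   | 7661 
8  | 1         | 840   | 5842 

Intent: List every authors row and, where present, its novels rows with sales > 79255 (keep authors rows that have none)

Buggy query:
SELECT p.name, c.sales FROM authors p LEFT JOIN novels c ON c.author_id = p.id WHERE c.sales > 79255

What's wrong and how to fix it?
Bug: A WHERE condition on the right-hand table after LEFT JOIN drops unmatched parents

Fix: Move the right-table condition into the ON clause so unmatched parents are kept

Corrected query:
SELECT p.name, c.sales FROM authors p LEFT JOIN novels c ON c.author_id = p.id AND c.sales > 79255

Result:
name    | sales
--------+------
Borges  | NULL 
Asimov  | NULL 
Austen  | NULL 
Le Guin | NULL 
Atwood  | NULL 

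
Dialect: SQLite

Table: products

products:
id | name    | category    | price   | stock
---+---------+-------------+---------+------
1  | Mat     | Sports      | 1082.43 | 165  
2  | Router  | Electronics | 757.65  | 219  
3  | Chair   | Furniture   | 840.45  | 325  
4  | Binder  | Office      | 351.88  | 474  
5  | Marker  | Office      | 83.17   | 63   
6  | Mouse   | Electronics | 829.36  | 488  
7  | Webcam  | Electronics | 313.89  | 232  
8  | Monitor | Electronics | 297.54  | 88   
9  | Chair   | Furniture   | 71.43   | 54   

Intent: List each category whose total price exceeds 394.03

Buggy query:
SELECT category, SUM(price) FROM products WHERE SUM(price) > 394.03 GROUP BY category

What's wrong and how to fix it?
Bug: WHERE runs before GROUP BY, so aggregates aren't available there

Fix: Move the aggregate condition to a HAVING clause

Corrected query:
SELECT category, SUM(price) FROM products GROUP BY category HAVING SUM(price) > 394.03

Result:
category    | SUM(price)
------------+-----------
Electronics | 2198.44   
Furniture   | 911.88    
Office      | 435.05    
Sports      | 1082.43   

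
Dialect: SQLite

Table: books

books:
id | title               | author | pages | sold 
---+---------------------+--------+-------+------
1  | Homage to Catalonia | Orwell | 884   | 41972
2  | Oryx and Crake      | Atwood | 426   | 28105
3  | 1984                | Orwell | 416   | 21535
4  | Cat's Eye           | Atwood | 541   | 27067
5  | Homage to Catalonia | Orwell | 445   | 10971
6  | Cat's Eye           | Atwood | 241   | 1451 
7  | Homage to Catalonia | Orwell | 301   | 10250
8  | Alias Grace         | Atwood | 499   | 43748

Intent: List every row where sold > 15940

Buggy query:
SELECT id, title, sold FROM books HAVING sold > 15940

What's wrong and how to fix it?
Bug: This is a non-aggregate query (no GROUP BY, no aggregates), so in SQLite the HAVING clause is invalid here; a row-level condition belongs in WHERE

Fix: Use WHERE for row-level filtering

Corrected query:
SELECT id, title, sold FROM books WHERE sold > 15940

Result:
id | title               | sold 
---+---------------------+------
1  | Homage to Catalonia | 41972
2  | Oryx and Crake      | 28105
3  | 1984                | 21535
4  | Cat's Eye           | 27067
8  | Alias Grace         | 43748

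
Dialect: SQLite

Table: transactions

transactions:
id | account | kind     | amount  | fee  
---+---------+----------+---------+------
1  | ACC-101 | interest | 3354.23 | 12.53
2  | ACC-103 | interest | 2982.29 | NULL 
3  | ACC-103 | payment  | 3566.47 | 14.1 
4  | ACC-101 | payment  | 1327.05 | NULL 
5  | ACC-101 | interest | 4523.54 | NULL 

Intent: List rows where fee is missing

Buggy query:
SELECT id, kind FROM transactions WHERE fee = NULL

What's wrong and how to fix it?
Bug: '= NULL' is always unknown in SQL three-valued logic, so no rows match

Fix: Replace '= NULL' with 'IS NULL'

Corrected query:
SELECT id, kind FROM transactions WHERE fee IS NULL

Result:
id | kind    
---+---------
2  | interest
4  | payment 
5  | interest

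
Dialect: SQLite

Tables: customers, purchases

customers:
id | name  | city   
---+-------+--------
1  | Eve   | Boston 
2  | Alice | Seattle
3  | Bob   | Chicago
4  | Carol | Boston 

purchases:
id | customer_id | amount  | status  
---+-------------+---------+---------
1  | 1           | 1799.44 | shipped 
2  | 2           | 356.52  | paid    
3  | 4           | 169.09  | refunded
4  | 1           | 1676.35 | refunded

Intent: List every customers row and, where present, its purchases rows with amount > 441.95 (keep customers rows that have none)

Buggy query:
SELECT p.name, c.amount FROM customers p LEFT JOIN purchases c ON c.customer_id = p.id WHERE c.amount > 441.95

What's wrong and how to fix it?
Bug: A WHERE condition on the right-hand table after LEFT JOIN drops unmatched parents

Fix: Move the right-table condition into the ON clause so unmatched parents are kept

Corrected query:
SELECT p.name, c.amount FROM customers p LEFT JOIN purchases c ON c.customer_id = p.id AND c.amount > 441.95

Result:
name  | amount 
------+--------
Eve   | 1676.35
Eve   | 1799.44
Alice | NULL   
Bob   | NULL   
Carol | NULL   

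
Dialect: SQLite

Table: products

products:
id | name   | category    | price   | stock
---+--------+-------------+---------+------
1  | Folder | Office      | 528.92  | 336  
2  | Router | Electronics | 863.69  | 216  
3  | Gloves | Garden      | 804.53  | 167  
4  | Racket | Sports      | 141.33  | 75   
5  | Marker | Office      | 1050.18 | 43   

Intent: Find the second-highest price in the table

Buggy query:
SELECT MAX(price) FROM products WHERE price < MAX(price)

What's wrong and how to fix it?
Bug: MAX(price) on the right of the comparison is an aggregate-in-WHERE error

Fix: Compute the overall MAX in a subquery, then take MAX of rows below it

Corrected query:
SELECT MAX(price) FROM products WHERE price < (SELECT MAX(price) FROM products)

Result:
MAX(price)
----------
863.69    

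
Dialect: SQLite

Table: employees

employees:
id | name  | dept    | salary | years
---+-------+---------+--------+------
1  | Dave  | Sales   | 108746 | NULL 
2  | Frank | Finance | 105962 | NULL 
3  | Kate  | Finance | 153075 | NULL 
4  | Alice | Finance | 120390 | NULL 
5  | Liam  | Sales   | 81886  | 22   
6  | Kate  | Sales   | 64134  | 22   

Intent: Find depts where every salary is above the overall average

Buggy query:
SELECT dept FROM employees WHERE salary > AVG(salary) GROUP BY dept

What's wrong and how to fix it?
Bug: AVG() is an aggregate; it can't sit directly in WHERE

Fix: Use a subquery for AVG and a HAVING MIN(...) filter so the condition holds for every row in the group

Corrected query:
SELECT dept FROM employees GROUP BY dept HAVING MIN(salary) > (SELECT AVG(salary) FROM employees)

Result:
dept   
-------
Finance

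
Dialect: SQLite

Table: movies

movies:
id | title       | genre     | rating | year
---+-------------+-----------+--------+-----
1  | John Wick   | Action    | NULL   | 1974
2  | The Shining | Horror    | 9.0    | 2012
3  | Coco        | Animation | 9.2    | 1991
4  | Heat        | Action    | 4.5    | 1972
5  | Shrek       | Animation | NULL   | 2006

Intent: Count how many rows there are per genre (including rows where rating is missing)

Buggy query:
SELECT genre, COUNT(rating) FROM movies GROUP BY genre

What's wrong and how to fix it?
Bug: COUNT(column) counts non-NULL values only; rows with NULL rating aren't counted

Fix: Replace COUNT(rating) with COUNT(*)

Corrected query:
SELECT genre, COUNT(*) FROM movies GROUP BY genre

Result:
genre     | COUNT(*)
----------+---------
Action    | 2       
Animation | 2       
Horror    | 1       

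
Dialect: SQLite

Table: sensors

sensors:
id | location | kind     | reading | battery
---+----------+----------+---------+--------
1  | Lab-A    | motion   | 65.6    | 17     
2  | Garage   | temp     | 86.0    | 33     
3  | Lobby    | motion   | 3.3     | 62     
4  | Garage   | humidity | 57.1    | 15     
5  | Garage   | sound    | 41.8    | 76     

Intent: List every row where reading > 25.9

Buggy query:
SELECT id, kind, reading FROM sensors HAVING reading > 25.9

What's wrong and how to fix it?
Bug: This is a non-aggregate query (no GROUP BY, no aggregates), so in SQLite the HAVING clause is invalid here; a row-level condition belongs in WHERE

Fix: Use WHERE for row-level filtering

Corrected query:
SELECT id, kind, reading FROM sensors WHERE reading > 25.9

Result:
id | kind     | reading
---+----------+--------
1  | motion   | 65.6   
2  | temp     | 86     
4  | humidity | 57.1   
5  | sound    | 41.8   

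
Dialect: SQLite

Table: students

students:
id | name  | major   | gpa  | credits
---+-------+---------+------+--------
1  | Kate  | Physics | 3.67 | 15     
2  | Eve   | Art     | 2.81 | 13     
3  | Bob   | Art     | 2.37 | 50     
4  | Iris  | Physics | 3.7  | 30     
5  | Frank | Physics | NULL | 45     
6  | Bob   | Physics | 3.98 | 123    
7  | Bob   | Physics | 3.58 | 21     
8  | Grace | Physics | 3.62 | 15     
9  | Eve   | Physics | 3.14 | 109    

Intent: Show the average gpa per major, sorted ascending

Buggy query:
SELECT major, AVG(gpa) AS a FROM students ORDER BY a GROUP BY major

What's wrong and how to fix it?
Bug: ORDER BY appears before GROUP BY; SQL clause order requires GROUP BY first

Fix: Reorder: SELECT … FROM … GROUP BY … ORDER BY …

Corrected query:
SELECT major, AVG(gpa) AS a FROM students GROUP BY major ORDER BY a

Result:
major   | a    
--------+------
Art     | 2.59 
Physics | 3.615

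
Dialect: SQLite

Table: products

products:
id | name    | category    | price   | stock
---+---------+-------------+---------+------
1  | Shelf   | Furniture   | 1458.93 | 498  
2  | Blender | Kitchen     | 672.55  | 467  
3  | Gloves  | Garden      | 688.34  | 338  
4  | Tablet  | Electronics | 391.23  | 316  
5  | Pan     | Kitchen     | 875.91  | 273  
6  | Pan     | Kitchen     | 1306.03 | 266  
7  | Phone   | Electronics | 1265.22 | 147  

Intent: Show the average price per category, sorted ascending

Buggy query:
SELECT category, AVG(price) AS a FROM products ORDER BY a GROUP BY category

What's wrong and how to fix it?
Bug: GROUP BY must precede ORDER BY

Fix: Reorder: SELECT … FROM … GROUP BY … ORDER BY …

Corrected query:
SELECT category, AVG(price) AS a FROM products GROUP BY category ORDER BY a

Result:
category    | a         
------------+-----------
Garden      | 688.34    
Electronics | 828.225   
Kitchen     | 951.496667
Furniture   | 1458.93   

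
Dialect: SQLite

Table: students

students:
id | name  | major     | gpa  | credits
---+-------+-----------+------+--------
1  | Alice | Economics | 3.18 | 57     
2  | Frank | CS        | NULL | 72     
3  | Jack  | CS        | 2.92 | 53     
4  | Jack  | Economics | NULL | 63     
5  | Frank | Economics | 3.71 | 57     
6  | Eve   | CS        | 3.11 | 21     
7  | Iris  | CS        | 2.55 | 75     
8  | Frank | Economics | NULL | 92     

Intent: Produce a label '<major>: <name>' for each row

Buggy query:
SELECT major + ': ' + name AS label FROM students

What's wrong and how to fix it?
Bug: '+' is numeric addition; on text columns SQLite converts them to 0 instead of concatenating

Fix: Replace + with || to concatenate text

Corrected query:
SELECT major || ': ' || name AS label FROM students

Result:
label           
----------------
Economics: Alice
CS: Frank       
CS: Jack        
Economics: Jack 
Economics: Frank
CS: Eve         
CS: Iris        
Economics: Frank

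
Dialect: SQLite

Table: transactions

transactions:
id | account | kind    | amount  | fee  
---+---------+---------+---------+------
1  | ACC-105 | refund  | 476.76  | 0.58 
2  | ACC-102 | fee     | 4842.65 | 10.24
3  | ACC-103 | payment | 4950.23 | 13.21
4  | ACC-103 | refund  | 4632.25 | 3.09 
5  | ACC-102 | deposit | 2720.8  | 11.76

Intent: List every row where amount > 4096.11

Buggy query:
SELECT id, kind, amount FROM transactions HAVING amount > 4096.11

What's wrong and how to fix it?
Bug: HAVING filters the output of aggregation, but this query has no GROUP BY and no aggregate functions, so SQLite rejects it (HAVING clause on a non-aggregate query); the condition here is per row

Fix: Replace HAVING with WHERE since the condition applies to individual rows

Corrected query:
SELECT id, kind, amount FROM transactions WHERE amount > 4096.11

Result:
id | kind    | amount 
---+---------+--------
2  | fee     | 4842.65
3  | payment | 4950.23
4  | refund  | 4632.25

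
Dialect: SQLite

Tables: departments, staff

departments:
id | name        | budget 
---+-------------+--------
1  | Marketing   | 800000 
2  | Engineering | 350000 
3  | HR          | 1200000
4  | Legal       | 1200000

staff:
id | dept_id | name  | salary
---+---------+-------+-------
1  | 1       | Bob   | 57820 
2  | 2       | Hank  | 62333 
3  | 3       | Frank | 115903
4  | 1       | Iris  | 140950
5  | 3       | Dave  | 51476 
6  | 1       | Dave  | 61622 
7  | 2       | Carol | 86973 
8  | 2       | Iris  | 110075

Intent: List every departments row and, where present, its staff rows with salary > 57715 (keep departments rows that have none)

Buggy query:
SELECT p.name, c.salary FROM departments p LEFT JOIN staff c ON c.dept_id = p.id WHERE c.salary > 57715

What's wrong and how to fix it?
Bug: A WHERE condition on the right-hand table after LEFT JOIN drops unmatched parents

Fix: Put 'c.salary > 57715' in the JOIN's ON clause instead of WHERE

Corrected query:
SELECT p.name, c.salary FROM departments p LEFT JOIN staff c ON c.dept_id = p.id AND c.salary > 57715

Result:
name        | salary
------------+-------
Marketing   | 57820 
Marketing   | 61622 
Marketing   | 140950
Engineering | 62333 
Engineering | 86973 
Engineering | 110075
HR          | 115903
Legal       | NULL  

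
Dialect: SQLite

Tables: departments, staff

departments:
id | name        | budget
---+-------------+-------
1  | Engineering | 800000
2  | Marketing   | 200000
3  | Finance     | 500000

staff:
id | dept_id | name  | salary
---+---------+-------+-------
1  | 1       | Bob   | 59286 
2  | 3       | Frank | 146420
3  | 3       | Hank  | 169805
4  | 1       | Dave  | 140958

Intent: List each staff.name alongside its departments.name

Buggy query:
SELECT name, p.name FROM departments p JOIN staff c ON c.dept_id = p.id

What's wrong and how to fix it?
Bug: 'name' exists in both joined tables, so the database can't tell which one is meant

Fix: Qualify the column with its table alias (c.name)

Corrected query:
SELECT c.name, p.name FROM departments p JOIN staff c ON c.dept_id = p.id

Result:
name  | name       
------+------------
Bob   | Engineering
Frank | Finance    
Hank  | Finance    
Dave  | Engineering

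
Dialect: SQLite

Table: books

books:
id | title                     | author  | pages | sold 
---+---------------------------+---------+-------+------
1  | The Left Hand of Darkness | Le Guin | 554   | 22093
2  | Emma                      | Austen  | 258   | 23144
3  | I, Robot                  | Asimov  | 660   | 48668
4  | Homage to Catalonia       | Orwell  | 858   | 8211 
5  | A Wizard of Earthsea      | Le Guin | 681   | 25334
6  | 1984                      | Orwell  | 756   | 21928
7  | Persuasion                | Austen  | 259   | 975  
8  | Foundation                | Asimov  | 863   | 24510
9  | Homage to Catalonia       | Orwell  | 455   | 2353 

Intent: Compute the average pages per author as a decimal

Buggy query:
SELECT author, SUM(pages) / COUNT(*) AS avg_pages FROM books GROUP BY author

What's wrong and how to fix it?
Bug: SUM(pages) and COUNT(*) are both integers; the division truncates the fractional part

Fix: Cast one side to REAL so the division keeps the fractional part

Corrected query:
SELECT author, SUM(pages) * 1.0 / COUNT(*) AS avg_pages FROM books GROUP BY author

Result:
author  | avg_pages 
--------+-----------
Asimov  | 761.5     
Austen  | 258.5     
Le Guin | 617.5     
Orwell  | 689.666667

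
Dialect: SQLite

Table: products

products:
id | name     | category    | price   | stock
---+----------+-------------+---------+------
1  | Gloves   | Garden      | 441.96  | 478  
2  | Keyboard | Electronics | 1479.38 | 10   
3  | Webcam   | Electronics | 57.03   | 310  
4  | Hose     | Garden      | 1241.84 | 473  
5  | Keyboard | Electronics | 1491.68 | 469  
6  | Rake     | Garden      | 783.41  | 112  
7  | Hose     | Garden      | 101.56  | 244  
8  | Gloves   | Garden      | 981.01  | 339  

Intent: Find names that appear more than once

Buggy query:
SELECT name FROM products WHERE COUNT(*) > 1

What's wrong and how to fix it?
Bug: COUNT(*) is an aggregate and cannot be used in WHERE

Fix: GROUP BY name, then filter groups with HAVING COUNT(*) > 1

Corrected query:
SELECT name FROM products GROUP BY name HAVING COUNT(*) > 1

Result:
name    
--------
Gloves  
Hose    
Keyboard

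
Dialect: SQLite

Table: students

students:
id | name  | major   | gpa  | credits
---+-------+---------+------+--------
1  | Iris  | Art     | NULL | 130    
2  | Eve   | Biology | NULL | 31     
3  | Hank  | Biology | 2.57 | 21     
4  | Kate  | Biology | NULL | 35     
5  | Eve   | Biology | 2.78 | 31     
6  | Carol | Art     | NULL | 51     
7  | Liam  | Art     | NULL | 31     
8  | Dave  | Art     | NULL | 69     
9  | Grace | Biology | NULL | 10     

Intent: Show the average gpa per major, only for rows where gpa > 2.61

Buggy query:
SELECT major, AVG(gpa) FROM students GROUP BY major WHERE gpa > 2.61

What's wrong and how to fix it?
Bug: Row-level WHERE must come before GROUP BY in the clause order

Fix: Place WHERE between FROM and GROUP BY

Corrected query:
SELECT major, AVG(gpa) FROM students WHERE gpa > 2.61 GROUP BY major

Result:
major   | AVG(gpa)
--------+---------
Biology | 2.78    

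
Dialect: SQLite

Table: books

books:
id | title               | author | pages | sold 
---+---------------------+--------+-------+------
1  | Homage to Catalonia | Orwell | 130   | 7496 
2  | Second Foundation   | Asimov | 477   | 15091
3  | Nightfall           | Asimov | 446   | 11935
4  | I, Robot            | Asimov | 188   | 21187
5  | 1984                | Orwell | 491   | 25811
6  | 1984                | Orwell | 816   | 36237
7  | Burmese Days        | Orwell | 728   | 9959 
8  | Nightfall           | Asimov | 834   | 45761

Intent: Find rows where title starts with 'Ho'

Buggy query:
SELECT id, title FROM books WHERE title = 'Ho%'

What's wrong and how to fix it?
Bug: '=' compares the literal string including the % character; pattern matching needs LIKE

Fix: Use LIKE for wildcard pattern matching

Corrected query:
SELECT id, title FROM books WHERE title LIKE 'Ho%'

Result:
id | title              
---+--------------------
1  | Homage to Catalonia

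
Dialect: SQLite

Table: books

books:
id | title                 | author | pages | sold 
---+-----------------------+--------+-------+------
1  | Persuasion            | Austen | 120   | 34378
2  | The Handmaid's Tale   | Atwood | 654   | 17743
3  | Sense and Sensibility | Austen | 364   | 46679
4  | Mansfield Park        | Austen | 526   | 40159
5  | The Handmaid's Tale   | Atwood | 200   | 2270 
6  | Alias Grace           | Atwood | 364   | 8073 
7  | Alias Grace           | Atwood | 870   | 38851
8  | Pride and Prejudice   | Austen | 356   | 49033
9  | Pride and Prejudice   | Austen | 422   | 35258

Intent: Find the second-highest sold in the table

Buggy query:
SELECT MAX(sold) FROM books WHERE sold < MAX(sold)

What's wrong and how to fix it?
Bug: MAX(sold) on the right of the comparison is an aggregate-in-WHERE error

Fix: Compute the overall MAX in a subquery, then take MAX of rows below it

Corrected query:
SELECT MAX(sold) FROM books WHERE sold < (SELECT MAX(sold) FROM books)

Result:
MAX(sold)
---------
46679    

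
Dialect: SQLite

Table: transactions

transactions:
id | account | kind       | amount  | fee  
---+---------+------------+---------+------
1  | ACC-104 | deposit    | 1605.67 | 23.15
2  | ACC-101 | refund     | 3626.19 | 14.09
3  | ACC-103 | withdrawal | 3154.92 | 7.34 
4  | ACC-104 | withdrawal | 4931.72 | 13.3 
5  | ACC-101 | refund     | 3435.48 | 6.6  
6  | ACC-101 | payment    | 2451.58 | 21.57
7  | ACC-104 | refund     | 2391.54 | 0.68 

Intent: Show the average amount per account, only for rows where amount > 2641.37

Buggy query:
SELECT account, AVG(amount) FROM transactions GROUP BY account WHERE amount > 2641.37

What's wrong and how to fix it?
Bug: WHERE cannot follow GROUP BY

Fix: Place WHERE between FROM and GROUP BY

Corrected query:
SELECT account, AVG(amount) FROM transactions WHERE amount > 2641.37 GROUP BY account

Result:
account | AVG(amount)
--------+------------
ACC-101 | 3530.835   
ACC-103 | 3154.92    
ACC-104 | 4931.72    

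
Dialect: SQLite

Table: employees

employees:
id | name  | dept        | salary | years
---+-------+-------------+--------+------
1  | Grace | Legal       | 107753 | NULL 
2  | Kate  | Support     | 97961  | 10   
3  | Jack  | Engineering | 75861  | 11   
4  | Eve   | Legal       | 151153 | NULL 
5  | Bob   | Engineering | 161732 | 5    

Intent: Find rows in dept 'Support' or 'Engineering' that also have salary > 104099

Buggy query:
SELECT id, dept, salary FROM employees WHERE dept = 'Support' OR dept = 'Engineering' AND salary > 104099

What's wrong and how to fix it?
Bug: AND binds tighter than OR, so this parses as dept = 'Support' OR (dept = 'Engineering' AND salary > 104099)

Fix: Group the OR with parentheses (or use IN), then AND the threshold

Corrected query:
SELECT id, dept, salary FROM employees WHERE (dept = 'Support' OR dept = 'Engineering') AND salary > 104099

Result:
id | dept        | salary
---+-------------+-------
5  | Engineering | 161732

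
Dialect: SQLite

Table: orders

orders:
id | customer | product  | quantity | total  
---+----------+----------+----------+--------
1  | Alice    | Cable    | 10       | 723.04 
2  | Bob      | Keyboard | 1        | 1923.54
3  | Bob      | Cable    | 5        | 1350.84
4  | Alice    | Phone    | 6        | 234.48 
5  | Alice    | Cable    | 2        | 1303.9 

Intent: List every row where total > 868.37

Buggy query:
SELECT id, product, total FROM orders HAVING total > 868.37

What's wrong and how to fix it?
Bug: This is a non-aggregate query (no GROUP BY, no aggregates), so in SQLite the HAVING clause is invalid here; a row-level condition belongs in WHERE

Fix: Replace HAVING with WHERE since the condition applies to individual rows

Corrected query:
SELECT id, product, total FROM orders WHERE total > 868.37

Result:
id | product  | total  
---+----------+--------
2  | Keyboard | 1923.54
3  | Cable    | 1350.84
5  | Cable    | 1303.9 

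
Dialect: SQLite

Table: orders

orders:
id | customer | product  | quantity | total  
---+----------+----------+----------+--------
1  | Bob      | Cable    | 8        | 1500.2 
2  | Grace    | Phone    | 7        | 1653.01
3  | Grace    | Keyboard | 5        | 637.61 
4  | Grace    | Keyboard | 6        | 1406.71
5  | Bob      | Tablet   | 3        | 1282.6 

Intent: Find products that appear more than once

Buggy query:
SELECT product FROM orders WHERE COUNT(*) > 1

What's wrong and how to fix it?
Bug: WHERE can't reference COUNT(*); aggregates are computed after WHERE

Fix: Group first, then use HAVING for the count condition

Corrected query:
SELECT product FROM orders GROUP BY product HAVING COUNT(*) > 1

Result:
product 
--------
Keyboard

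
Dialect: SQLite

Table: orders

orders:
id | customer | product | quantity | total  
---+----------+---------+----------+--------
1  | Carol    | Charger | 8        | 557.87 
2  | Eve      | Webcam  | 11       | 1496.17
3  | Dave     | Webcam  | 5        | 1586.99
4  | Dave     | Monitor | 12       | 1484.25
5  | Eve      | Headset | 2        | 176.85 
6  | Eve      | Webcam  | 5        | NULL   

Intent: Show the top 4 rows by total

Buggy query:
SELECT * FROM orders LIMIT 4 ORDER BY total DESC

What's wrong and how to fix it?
Bug: LIMIT must come after ORDER BY

Fix: Swap the clauses: ORDER BY first, then LIMIT

Corrected query:
SELECT * FROM orders ORDER BY total DESC LIMIT 4

Result:
id | customer | product | quantity | total  
---+----------+---------+----------+--------
3  | Dave     | Webcam  | 5        | 1586.99
2  | Eve      | Webcam  | 11       | 1496.17
4  | Dave     | Monitor | 12       | 1484.25
1  | Carol    | Charger | 8        | 557.87 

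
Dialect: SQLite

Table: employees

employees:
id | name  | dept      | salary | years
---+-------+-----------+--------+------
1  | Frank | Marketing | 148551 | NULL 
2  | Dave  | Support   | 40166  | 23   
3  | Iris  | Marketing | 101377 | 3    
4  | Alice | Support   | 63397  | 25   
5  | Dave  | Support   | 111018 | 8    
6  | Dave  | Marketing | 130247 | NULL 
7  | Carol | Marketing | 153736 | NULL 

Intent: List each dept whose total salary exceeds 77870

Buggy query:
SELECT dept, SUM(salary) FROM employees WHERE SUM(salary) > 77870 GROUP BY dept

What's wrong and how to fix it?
Bug: SUM(salary) is an aggregate, but WHERE filters rows before aggregation

Fix: Move the aggregate condition to a HAVING clause

Corrected query:
SELECT dept, SUM(salary) FROM employees GROUP BY dept HAVING SUM(salary) > 77870

Result:
dept      | SUM(salary)
----------+------------
Marketing | 533911     
Support   | 214581     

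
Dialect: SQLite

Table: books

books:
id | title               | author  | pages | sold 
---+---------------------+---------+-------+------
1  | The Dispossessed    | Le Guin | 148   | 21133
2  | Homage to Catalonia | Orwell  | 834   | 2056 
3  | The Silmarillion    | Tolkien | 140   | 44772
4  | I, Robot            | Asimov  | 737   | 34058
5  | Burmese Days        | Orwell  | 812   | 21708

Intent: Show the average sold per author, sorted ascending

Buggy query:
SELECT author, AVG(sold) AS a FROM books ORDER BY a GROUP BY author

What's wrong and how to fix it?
Bug: ORDER BY appears before GROUP BY; SQL clause order requires GROUP BY first

Fix: Reorder: SELECT … FROM … GROUP BY … ORDER BY …

Corrected query:
SELECT author, AVG(sold) AS a FROM books GROUP BY author ORDER BY a

Result:
author  | a    
--------+------
Orwell  | 11882
Le Guin | 21133
Asimov  | 34058
Tolkien | 44772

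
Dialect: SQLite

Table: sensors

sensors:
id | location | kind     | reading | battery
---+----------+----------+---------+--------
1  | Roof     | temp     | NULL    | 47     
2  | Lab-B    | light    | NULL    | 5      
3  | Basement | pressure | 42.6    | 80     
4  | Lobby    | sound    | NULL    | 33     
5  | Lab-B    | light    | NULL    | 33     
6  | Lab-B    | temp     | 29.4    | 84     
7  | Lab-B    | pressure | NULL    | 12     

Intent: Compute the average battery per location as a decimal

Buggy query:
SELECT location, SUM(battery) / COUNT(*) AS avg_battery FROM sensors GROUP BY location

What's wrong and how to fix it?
Bug: Both operands are integers, so '/' performs integer division and truncates

Fix: Cast one side to REAL so the division keeps the fractional part

Corrected query:
SELECT location, SUM(battery) * 1.0 / COUNT(*) AS avg_battery FROM sensors GROUP BY location

Result:
location | avg_battery
---------+------------
Basement | 80         
Lab-B    | 33.5       
Lobby    | 33         
Roof     | 47         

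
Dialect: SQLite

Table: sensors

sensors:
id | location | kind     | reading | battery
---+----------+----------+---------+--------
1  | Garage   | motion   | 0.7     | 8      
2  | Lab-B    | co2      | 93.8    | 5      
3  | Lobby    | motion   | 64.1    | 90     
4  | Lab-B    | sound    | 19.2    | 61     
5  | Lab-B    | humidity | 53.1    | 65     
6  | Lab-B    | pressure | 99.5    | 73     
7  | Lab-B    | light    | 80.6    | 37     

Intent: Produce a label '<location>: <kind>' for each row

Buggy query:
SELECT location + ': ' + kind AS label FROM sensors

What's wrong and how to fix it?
Bug: SQLite uses || for string concatenation; + coerces text to numbers (yielding 0)

Fix: Replace + with || to concatenate text

Corrected query:
SELECT location || ': ' || kind AS label FROM sensors

Result:
label          
---------------
Garage: motion 
Lab-B: co2     
Lobby: motion  
Lab-B: sound   
Lab-B: humidity
Lab-B: pressure
Lab-B: light   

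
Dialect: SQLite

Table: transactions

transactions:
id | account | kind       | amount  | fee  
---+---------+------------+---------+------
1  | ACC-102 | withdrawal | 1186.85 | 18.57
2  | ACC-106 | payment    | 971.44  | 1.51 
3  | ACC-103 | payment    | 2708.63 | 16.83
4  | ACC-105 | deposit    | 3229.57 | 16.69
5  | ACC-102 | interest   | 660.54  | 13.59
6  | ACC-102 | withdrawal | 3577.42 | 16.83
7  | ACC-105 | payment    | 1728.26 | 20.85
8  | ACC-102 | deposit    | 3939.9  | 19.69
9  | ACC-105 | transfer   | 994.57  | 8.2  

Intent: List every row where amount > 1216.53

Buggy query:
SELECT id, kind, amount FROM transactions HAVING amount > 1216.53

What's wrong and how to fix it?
Bug: HAVING filters the output of aggregation, but this query has no GROUP BY and no aggregate functions, so SQLite rejects it (HAVING clause on a non-aggregate query); the condition here is per row

Fix: Use WHERE for row-level filtering

Corrected query:
SELECT id, kind, amount FROM transactions WHERE amount > 1216.53

Result:
id | kind       | amount 
---+------------+--------
3  | payment    | 2708.63
4  | deposit    | 3229.57
6  | withdrawal | 3577.42
7  | payment    | 1728.26
8  | deposit    | 3939.9 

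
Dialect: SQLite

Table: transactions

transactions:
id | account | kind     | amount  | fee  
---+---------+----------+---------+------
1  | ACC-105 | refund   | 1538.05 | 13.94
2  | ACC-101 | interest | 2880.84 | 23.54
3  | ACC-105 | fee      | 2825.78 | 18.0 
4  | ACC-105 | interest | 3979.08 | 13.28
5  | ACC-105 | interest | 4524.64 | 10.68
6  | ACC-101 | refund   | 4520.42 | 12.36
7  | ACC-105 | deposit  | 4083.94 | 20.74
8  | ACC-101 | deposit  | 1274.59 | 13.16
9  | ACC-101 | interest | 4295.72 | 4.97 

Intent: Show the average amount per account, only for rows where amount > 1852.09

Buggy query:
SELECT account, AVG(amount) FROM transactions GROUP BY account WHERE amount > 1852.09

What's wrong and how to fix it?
Bug: WHERE cannot follow GROUP BY

Fix: Place WHERE between FROM and GROUP BY

Corrected query:
SELECT account, AVG(amount) FROM transactions WHERE amount > 1852.09 GROUP BY account

Result:
account | AVG(amount)
--------+------------
ACC-101 | 3898.993333
ACC-105 | 3853.36    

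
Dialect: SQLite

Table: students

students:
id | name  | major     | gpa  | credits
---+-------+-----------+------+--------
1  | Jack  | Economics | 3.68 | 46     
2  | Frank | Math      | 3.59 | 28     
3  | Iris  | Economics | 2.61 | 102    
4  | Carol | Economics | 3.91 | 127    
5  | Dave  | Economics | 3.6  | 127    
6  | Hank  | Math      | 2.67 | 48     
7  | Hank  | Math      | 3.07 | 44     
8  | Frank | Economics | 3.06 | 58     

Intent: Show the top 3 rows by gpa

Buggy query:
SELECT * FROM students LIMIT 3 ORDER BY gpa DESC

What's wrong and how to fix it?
Bug: LIMIT must come after ORDER BY

Fix: Sort with ORDER BY, then apply LIMIT

Corrected query:
SELECT * FROM students ORDER BY gpa DESC LIMIT 3

Result:
id | name  | major     | gpa  | credits
---+-------+-----------+------+--------
4  | Carol | Economics | 3.91 | 127    
1  | Jack  | Economics | 3.68 | 46     
5  | Dave  | Economics | 3.6  | 127    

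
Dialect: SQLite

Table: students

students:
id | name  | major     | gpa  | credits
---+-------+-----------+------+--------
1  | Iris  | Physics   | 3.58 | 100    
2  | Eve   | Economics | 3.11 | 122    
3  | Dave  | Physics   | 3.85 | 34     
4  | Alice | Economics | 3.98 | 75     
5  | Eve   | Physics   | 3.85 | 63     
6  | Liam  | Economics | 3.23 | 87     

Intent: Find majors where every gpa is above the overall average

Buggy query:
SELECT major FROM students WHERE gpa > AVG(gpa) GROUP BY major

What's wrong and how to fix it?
Bug: AVG() is an aggregate; it can't sit directly in WHERE

Fix: Use a subquery for AVG and a HAVING MIN(...) filter so the condition holds for every row in the group

Corrected query:
SELECT major FROM students GROUP BY major HAVING MIN(gpa) > (SELECT AVG(gpa) FROM students)

Result:
(no rows)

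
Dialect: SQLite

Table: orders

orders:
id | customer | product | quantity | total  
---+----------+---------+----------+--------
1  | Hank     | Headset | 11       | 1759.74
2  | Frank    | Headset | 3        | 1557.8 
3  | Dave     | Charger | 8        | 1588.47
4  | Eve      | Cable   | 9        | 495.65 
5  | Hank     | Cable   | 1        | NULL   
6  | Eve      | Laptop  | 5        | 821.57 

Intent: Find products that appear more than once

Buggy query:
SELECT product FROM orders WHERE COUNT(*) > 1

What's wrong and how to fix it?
Bug: COUNT(*) is an aggregate and cannot be used in WHERE

Fix: Group first, then use HAVING for the count condition

Corrected query:
SELECT product FROM orders GROUP BY product HAVING COUNT(*) > 1

Result:
product
-------
Cable  
Headset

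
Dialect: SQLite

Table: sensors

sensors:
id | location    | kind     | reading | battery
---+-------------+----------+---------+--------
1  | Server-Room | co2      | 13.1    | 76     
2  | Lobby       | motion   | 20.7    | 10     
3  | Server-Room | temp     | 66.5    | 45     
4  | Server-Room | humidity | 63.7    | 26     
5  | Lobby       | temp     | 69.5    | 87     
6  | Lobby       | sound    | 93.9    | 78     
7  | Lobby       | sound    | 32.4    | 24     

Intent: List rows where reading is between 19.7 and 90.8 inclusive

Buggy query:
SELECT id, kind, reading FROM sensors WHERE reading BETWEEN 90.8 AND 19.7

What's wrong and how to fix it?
Bug: The bounds are reversed; BETWEEN a AND b requires a <= b to match anything

Fix: Swap the bounds so the smaller value comes first

Corrected query:
SELECT id, kind, reading FROM sensors WHERE reading BETWEEN 19.7 AND 90.8

Result:
id | kind     | reading
---+----------+--------
2  | motion   | 20.7   
3  | temp     | 66.5   
4  | humidity | 63.7   
5  | temp     | 69.5   
7  | sound    | 32.4   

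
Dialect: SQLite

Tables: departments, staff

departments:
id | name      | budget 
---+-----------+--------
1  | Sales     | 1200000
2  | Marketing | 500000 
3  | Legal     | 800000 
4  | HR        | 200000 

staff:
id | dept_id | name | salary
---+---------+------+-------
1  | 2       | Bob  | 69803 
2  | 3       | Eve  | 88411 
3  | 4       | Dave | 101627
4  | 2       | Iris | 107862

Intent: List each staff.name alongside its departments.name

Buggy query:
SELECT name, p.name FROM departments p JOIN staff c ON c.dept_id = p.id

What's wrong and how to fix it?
Bug: 'name' exists in both joined tables, so the database can't tell which one is meant

Fix: Prefix ambiguous columns with the table alias

Corrected query:
SELECT c.name, p.name FROM departments p JOIN staff c ON c.dept_id = p.id

Result:
name | name     
-----+----------
Bob  | Marketing
Eve  | Legal    
Dave | HR       
Iris | Marketing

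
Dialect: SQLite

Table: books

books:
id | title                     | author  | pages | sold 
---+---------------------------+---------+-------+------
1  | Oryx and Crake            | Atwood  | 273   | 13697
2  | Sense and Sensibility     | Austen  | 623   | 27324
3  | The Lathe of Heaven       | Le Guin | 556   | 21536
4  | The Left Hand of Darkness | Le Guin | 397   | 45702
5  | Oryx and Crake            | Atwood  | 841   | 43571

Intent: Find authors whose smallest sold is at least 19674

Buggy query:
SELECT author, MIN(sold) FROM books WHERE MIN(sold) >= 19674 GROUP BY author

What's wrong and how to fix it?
Bug: Aggregates like MIN are computed per group after WHERE runs

Fix: Use HAVING for the per-group MIN condition

Corrected query:
SELECT author, MIN(sold) FROM books GROUP BY author HAVING MIN(sold) >= 19674

Result:
author  | MIN(sold)
--------+----------
Austen  | 27324    
Le Guin | 21536    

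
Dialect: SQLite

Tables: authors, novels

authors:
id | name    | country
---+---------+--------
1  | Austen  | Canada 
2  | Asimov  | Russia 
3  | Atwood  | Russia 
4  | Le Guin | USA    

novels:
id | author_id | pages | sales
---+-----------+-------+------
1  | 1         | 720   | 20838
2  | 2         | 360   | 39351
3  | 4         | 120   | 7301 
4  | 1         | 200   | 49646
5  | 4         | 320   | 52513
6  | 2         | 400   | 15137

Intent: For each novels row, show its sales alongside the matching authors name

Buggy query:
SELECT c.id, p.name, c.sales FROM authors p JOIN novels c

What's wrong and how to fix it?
Bug: Missing join condition: each novels row is matched to all authors rows instead of just its own

Fix: Add ON c.author_id = p.id to the JOIN

Corrected query:
SELECT c.id, p.name, c.sales FROM authors p JOIN novels c ON c.author_id = p.id

Result:
id | name    | sales
---+---------+------
1  | Austen  | 20838
2  | Asimov  | 39351
3  | Le Guin | 7301 
4  | Austen  | 49646
5  | Le Guin | 52513
6  | Asimov  | 15137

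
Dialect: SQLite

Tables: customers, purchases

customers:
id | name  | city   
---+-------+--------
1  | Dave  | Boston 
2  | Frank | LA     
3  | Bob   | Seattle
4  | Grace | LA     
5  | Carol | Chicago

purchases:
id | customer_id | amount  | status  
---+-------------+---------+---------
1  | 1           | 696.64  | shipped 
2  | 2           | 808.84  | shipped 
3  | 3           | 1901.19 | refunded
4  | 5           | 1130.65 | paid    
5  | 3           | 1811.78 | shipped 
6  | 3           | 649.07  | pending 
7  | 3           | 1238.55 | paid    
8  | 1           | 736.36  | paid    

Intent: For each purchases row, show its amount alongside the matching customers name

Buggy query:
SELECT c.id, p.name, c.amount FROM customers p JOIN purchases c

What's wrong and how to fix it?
Bug: JOIN with no ON clause produces a cartesian product; every purchases row pairs with every customers row

Fix: Add ON c.customer_id = p.id to the JOIN

Corrected query:
SELECT c.id, p.name, c.amount FROM customers p JOIN purchases c ON c.customer_id = p.id

Result:
id | name  | amount 
---+-------+--------
1  | Dave  | 696.64 
2  | Frank | 808.84 
3  | Bob   | 1901.19
4  | Carol | 1130.65
5  | Bob   | 1811.78
6  | Bob   | 649.07 
7  | Bob   | 1238.55
8  | Dave  | 736.36 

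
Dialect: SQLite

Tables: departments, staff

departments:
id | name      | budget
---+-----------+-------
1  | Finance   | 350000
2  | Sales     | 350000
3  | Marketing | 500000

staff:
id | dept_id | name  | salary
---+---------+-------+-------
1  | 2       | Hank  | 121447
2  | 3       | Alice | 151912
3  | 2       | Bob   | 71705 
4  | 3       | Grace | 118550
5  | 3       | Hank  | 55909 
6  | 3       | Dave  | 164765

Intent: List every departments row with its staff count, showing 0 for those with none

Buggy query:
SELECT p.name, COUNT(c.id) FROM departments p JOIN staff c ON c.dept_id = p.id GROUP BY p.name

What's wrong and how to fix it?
Bug: INNER JOIN drops departments rows that have no matching staff rows

Fix: Use LEFT JOIN so parents without children still appear (COUNT(c.id) gives 0)

Corrected query:
SELECT p.name, COUNT(c.id) FROM departments p LEFT JOIN staff c ON c.dept_id = p.id GROUP BY p.name

Result:
name      | COUNT(c.id)
----------+------------
Finance   | 0          
Marketing | 4          
Sales     | 2          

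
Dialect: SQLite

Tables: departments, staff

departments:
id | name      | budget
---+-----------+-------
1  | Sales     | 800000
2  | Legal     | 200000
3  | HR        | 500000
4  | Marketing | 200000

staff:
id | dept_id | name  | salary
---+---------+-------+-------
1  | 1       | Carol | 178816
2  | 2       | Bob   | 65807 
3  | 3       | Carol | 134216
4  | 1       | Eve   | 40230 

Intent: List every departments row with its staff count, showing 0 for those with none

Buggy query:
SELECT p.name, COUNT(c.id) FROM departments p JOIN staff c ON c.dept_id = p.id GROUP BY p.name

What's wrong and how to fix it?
Bug: INNER JOIN drops departments rows that have no matching staff rows

Fix: Switch to LEFT JOIN to retain unmatched parent rows

Corrected query:
SELECT p.name, COUNT(c.id) FROM departments p LEFT JOIN staff c ON c.dept_id = p.id GROUP BY p.name

Result:
name      | COUNT(c.id)
----------+------------
HR        | 1          
Legal     | 1          
Marketing | 0          
Sales     | 2          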